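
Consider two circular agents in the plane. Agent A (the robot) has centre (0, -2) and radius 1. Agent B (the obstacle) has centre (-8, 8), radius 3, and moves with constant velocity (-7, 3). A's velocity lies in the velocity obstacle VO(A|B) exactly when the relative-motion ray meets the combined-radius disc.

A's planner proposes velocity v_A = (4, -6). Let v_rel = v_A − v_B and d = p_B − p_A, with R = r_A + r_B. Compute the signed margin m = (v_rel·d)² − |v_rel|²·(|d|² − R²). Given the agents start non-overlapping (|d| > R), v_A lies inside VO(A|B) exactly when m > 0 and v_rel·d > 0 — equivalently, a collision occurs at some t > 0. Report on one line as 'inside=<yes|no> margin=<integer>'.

d = (-8, 10),  |d|² = 164;  R = 1+3 = 4,  c = 164−4² = 148
v_rel = (11, -9),  |v_rel|² = 202;  v_rel·d = (11)·(-8) + (-9)·(10) = -178
202·t² + 356·t + 148 = 0  ⇒  m = (-178)² − 202·148 = 1788
m = 1788 > 0,  v_rel·d = -178 < 0  ⇒  outside

inside=no margin=1788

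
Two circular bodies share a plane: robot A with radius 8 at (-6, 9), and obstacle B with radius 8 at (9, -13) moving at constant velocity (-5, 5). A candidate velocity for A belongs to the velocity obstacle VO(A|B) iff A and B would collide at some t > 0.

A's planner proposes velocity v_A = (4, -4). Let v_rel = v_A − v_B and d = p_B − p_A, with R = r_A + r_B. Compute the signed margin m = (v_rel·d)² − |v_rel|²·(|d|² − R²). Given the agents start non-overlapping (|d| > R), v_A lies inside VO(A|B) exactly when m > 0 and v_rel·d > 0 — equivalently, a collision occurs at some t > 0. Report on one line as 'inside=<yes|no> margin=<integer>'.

d = (15, -22),  |d|² = 709;  R = 8+8 = 16,  c = 709−16² = 453
v_rel = (9, -9),  |v_rel|² = 162;  v_rel·d = (9)·(15) + (-9)·(-22) = 333
162·t² − 666·t + 453 = 0  ⇒  m = 333² − 162·453 = 37503
m = 37503 > 0,  v_rel·d = 333 > 0  ⇒  inside

inside=yes margin=37503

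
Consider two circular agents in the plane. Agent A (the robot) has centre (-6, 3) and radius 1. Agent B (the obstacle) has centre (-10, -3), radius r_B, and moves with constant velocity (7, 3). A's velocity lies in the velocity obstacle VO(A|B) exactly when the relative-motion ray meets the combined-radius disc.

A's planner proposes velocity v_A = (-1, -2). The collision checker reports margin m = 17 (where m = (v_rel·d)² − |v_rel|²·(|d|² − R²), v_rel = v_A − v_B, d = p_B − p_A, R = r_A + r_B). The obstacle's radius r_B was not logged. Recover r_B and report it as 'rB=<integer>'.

m = 17
d = (-4, -6);  v_rel = (-8, -5),  |v_rel|² = 89
v_rel×d = (-8)·(-6) − (-5)·(-4) = 28
since m = R²·89 − 28²:  R² = (784 + 17) / 89 = 9
R = √9 = 3  ⇒  r_B = 3 − 1 = 2

rB=2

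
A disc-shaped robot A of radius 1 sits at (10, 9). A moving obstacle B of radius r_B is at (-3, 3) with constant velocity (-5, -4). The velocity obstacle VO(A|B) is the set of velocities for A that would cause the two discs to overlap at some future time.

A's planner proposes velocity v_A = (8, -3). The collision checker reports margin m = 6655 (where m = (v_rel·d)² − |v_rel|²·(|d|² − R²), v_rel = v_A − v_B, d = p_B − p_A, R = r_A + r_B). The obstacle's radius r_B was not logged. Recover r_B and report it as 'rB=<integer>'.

m = 6655
d = (-13, -6);  v_rel = (13, 1),  |v_rel|² = 170
v_rel×d = (13)·(-6) − (1)·(-13) = -65
since m = R²·170 − (-65)²:  R² = (4225 + 6655) / 170 = 64
R = √64 = 8  ⇒  r_B = 8 − 1 = 7

rB=7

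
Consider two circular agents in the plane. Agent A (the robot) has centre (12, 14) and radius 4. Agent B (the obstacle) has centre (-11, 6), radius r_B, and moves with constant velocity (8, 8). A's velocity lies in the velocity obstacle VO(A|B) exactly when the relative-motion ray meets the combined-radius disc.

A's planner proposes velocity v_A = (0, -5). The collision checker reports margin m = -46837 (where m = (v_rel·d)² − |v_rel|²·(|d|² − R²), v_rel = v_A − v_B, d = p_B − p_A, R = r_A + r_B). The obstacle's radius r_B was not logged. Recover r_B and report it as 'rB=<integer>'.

m = -46837
d = (-23, -8);  v_rel = (-8, -13),  |v_rel|² = 233
v_rel×d = (-8)·(-8) − (-13)·(-23) = -235
since m = R²·233 − (-235)²:  R² = (55225 + -46837) / 233 = 36
R = √36 = 6  ⇒  r_B = 6 − 4 = 2

rB=2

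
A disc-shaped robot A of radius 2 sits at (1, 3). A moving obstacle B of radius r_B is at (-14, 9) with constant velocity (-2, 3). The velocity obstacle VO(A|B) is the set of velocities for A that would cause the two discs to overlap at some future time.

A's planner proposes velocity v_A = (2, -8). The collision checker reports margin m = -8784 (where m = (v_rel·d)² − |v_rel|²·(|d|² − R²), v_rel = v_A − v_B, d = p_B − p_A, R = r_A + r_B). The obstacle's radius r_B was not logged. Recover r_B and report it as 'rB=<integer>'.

m = -8784
d = (-15, 6);  v_rel = (4, -11),  |v_rel|² = 137
v_rel×d = (4)·(6) − (-11)·(-15) = -141
since m = R²·137 − (-141)²:  R² = (19881 + -8784) / 137 = 81
R = √81 = 9  ⇒  r_B = 9 − 2 = 7

rB=7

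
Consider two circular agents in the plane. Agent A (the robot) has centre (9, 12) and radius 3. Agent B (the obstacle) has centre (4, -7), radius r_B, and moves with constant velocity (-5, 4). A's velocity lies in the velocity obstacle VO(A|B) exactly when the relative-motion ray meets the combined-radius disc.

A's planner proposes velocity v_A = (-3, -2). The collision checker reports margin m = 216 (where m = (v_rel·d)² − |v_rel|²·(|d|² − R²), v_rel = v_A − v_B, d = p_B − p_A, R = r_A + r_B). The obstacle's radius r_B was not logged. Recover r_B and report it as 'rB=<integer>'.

m = 216
d = (-5, -19);  v_rel = (2, -6),  |v_rel|² = 40
v_rel×d = (2)·(-19) − (-6)·(-5) = -68
since m = R²·40 − (-68)²:  R² = (4624 + 216) / 40 = 121
R = √121 = 11  ⇒  r_B = 11 − 3 = 8

rB=8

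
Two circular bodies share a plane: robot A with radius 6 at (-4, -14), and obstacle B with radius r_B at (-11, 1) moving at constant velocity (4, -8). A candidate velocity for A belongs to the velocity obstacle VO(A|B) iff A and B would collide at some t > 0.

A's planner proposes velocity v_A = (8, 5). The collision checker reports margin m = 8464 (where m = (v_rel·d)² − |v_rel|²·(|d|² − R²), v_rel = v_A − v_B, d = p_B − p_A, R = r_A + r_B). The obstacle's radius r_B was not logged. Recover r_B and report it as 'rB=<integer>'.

m = 8464
d = (-7, 15);  v_rel = (4, 13),  |v_rel|² = 185
v_rel×d = (4)·(15) − (13)·(-7) = 151
since m = R²·185 − 151²:  R² = (22801 + 8464) / 185 = 169
R = √169 = 13  ⇒  r_B = 13 − 6 = 7

rB=7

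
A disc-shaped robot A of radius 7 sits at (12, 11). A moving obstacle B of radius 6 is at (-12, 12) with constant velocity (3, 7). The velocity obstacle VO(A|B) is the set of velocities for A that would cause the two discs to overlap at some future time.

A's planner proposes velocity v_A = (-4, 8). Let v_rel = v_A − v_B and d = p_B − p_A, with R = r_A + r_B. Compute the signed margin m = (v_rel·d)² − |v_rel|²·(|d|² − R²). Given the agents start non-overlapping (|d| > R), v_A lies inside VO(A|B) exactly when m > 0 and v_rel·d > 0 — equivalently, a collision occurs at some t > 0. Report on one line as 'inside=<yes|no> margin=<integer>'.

d = (-24, 1),  |d|² = 577;  R = 7+6 = 13,  c = 577−13² = 408
v_rel = (-7, 1),  |v_rel|² = 50;  v_rel·d = (-7)·(-24) + (1)·(1) = 169
50·t² − 338·t + 408 = 0  ⇒  m = 169² − 50·408 = 8161
m = 8161 > 0,  v_rel·d = 169 > 0  ⇒  inside

inside=yes margin=8161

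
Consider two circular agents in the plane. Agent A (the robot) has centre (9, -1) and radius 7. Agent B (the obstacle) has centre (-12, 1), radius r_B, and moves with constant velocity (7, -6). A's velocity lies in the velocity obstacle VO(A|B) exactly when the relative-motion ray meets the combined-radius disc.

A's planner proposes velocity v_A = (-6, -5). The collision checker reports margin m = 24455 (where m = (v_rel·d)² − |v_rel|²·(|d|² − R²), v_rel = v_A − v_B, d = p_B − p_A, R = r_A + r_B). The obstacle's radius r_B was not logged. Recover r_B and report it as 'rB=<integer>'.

m = 24455
d = (-21, 2);  v_rel = (-13, 1),  |v_rel|² = 170
v_rel×d = (-13)·(2) − (1)·(-21) = -5
since m = R²·170 − (-5)²:  R² = (25 + 24455) / 170 = 144
R = √144 = 12  ⇒  r_B = 12 − 7 = 5

rB=5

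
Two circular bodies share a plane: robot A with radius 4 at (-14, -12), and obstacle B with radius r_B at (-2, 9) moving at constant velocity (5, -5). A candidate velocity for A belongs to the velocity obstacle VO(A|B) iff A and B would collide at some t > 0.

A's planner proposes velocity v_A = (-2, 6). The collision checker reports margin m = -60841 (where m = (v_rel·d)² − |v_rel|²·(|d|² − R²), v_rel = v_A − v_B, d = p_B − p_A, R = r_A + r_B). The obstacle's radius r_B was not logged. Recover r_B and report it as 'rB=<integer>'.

m = -60841
d = (12, 21);  v_rel = (-7, 11),  |v_rel|² = 170
v_rel×d = (-7)·(21) − (11)·(12) = -279
since m = R²·170 − (-279)²:  R² = (77841 + -60841) / 170 = 100
R = √100 = 10  ⇒  r_B = 10 − 4 = 6

rB=6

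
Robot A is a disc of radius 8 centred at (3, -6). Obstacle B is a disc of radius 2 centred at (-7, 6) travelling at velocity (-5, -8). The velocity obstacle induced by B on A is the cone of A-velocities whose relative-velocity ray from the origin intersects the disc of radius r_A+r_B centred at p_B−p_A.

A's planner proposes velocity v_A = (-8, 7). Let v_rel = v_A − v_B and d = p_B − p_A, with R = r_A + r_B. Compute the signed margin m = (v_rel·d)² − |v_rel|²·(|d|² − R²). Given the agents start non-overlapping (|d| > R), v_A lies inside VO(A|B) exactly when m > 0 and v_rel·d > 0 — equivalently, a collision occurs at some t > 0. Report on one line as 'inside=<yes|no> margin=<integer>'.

d = (-10, 12),  |d|² = 244;  R = 8+2 = 10,  c = 244−10² = 144
v_rel = (-3, 15),  |v_rel|² = 234;  v_rel·d = (-3)·(-10) + (15)·(12) = 210
234·t² − 420·t + 144 = 0  ⇒  m = 210² − 234·144 = 10404
m = 10404 > 0,  v_rel·d = 210 > 0  ⇒  inside

inside=yes margin=10404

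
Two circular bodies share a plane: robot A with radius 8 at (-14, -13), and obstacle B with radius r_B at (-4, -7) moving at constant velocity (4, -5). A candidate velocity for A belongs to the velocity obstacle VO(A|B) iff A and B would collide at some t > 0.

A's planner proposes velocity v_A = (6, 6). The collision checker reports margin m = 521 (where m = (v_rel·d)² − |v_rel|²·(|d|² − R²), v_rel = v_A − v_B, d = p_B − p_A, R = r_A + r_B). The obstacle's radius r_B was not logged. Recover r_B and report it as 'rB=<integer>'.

m = 521
d = (10, 6);  v_rel = (2, 11),  |v_rel|² = 125
v_rel×d = (2)·(6) − (11)·(10) = -98
since m = R²·125 − (-98)²:  R² = (9604 + 521) / 125 = 81
R = √81 = 9  ⇒  r_B = 9 − 8 = 1

rB=1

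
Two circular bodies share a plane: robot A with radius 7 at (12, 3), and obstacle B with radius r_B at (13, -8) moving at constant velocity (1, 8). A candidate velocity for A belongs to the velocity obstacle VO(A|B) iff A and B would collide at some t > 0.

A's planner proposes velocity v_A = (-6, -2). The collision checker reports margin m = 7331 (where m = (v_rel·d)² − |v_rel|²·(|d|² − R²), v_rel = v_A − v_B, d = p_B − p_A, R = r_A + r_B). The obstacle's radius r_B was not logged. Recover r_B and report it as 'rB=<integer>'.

m = 7331
d = (1, -11);  v_rel = (-7, -10),  |v_rel|² = 149
v_rel×d = (-7)·(-11) − (-10)·(1) = 87
since m = R²·149 − 87²:  R² = (7569 + 7331) / 149 = 100
R = √100 = 10  ⇒  r_B = 10 − 7 = 3

rB=3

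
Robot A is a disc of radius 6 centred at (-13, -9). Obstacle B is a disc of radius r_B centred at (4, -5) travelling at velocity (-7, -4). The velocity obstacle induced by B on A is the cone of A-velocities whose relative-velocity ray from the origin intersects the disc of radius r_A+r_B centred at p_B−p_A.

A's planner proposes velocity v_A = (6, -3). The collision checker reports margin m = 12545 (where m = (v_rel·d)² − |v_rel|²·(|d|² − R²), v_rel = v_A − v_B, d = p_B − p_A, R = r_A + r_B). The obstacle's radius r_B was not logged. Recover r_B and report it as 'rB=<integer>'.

m = 12545
d = (17, 4);  v_rel = (13, 1),  |v_rel|² = 170
v_rel×d = (13)·(4) − (1)·(17) = 35
since m = R²·170 − 35²:  R² = (1225 + 12545) / 170 = 81
R = √81 = 9  ⇒  r_B = 9 − 6 = 3

rB=3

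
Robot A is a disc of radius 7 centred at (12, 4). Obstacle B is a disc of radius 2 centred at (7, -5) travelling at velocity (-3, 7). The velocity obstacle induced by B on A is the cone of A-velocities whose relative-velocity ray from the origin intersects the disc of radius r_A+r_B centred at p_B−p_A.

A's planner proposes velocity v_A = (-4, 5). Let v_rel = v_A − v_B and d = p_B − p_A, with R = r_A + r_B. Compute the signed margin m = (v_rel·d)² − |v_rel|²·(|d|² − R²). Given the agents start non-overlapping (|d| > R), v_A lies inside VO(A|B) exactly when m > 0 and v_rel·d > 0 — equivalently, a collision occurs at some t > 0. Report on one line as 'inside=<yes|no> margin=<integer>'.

d = (-5, -9),  |d|² = 106;  R = 7+2 = 9,  c = 106−9² = 25
v_rel = (-1, -2),  |v_rel|² = 5;  v_rel·d = (-1)·(-5) + (-2)·(-9) = 23
5·t² − 46·t + 25 = 0  ⇒  m = 23² − 5·25 = 404
m = 404 > 0,  v_rel·d = 23 > 0  ⇒  inside

inside=yes margin=404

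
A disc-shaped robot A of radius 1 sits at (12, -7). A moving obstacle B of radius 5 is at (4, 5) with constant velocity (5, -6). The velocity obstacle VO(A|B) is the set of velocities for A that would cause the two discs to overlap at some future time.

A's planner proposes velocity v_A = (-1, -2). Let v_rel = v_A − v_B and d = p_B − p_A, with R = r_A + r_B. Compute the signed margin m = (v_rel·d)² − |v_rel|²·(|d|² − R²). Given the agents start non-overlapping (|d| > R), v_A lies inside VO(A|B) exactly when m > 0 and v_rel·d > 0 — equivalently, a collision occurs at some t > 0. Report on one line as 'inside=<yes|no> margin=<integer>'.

d = (-8, 12),  |d|² = 208;  R = 1+5 = 6,  c = 208−6² = 172
v_rel = (-6, 4),  |v_rel|² = 52;  v_rel·d = (-6)·(-8) + (4)·(12) = 96
52·t² − 192·t + 172 = 0  ⇒  m = 96² − 52·172 = 272
m = 272 > 0,  v_rel·d = 96 > 0  ⇒  inside

inside=yes margin=272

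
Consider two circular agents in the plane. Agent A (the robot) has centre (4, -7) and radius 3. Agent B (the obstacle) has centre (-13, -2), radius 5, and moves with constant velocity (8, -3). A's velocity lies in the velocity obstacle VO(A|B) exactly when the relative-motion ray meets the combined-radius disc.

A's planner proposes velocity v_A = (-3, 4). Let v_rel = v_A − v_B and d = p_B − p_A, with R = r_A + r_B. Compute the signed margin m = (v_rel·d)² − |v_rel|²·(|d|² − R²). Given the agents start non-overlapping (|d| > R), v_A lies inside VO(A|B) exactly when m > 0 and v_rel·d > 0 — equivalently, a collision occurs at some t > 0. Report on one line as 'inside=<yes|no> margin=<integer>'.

d = (-17, 5),  |d|² = 314;  R = 3+5 = 8,  c = 314−8² = 250
v_rel = (-11, 7),  |v_rel|² = 170;  v_rel·d = (-11)·(-17) + (7)·(5) = 222
170·t² − 444·t + 250 = 0  ⇒  m = 222² − 170·250 = 6784
m = 6784 > 0,  v_rel·d = 222 > 0  ⇒  inside

inside=yes margin=6784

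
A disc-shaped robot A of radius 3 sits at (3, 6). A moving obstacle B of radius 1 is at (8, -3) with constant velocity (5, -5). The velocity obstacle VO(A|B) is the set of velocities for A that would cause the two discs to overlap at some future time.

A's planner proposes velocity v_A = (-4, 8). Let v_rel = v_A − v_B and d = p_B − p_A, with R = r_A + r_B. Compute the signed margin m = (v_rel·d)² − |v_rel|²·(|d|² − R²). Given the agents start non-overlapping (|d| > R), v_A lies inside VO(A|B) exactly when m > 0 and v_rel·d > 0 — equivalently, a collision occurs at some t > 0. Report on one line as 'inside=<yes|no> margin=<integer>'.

d = (5, -9),  |d|² = 106;  R = 3+1 = 4,  c = 106−4² = 90
v_rel = (-9, 13),  |v_rel|² = 250;  v_rel·d = (-9)·(5) + (13)·(-9) = -162
250·t² + 324·t + 90 = 0  ⇒  m = (-162)² − 250·90 = 3744
m = 3744 > 0,  v_rel·d = -162 < 0  ⇒  outside

inside=no margin=3744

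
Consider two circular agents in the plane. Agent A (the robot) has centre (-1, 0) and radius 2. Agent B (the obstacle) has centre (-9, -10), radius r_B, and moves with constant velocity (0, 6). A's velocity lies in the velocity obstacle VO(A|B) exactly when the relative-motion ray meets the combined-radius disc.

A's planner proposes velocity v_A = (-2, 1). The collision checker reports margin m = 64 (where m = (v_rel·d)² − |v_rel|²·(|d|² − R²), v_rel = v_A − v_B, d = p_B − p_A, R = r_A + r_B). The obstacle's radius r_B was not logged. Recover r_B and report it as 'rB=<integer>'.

m = 64
d = (-8, -10);  v_rel = (-2, -5),  |v_rel|² = 29
v_rel×d = (-2)·(-10) − (-5)·(-8) = -20
since m = R²·29 − (-20)²:  R² = (400 + 64) / 29 = 16
R = √16 = 4  ⇒  r_B = 4 − 2 = 2

rB=2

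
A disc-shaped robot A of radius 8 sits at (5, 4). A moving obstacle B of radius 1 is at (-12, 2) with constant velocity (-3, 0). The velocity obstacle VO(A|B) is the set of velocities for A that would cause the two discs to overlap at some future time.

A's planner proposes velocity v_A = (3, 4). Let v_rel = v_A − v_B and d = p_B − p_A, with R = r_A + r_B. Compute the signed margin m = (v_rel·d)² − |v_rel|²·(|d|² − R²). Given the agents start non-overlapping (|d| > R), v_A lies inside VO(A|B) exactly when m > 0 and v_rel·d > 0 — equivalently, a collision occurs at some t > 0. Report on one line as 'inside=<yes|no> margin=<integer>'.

d = (-17, -2),  |d|² = 293;  R = 8+1 = 9,  c = 293−9² = 212
v_rel = (6, 4),  |v_rel|² = 52;  v_rel·d = (6)·(-17) + (4)·(-2) = -110
52·t² + 220·t + 212 = 0  ⇒  m = (-110)² − 52·212 = 1076
m = 1076 > 0,  v_rel·d = -110 < 0  ⇒  outside

inside=no margin=1076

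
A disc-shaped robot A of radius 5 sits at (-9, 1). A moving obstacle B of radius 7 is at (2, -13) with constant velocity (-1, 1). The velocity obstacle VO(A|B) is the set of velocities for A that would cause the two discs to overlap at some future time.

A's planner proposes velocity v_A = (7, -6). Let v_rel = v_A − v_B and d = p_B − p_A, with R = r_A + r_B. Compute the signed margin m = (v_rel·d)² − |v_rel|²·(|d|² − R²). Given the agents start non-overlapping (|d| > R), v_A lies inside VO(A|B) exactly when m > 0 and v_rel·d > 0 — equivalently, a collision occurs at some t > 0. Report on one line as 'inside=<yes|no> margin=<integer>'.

d = (11, -14),  |d|² = 317;  R = 5+7 = 12,  c = 317−12² = 173
v_rel = (8, -7),  |v_rel|² = 113;  v_rel·d = (8)·(11) + (-7)·(-14) = 186
113·t² − 372·t + 173 = 0  ⇒  m = 186² − 113·173 = 15047
m = 15047 > 0,  v_rel·d = 186 > 0  ⇒  inside

inside=yes margin=15047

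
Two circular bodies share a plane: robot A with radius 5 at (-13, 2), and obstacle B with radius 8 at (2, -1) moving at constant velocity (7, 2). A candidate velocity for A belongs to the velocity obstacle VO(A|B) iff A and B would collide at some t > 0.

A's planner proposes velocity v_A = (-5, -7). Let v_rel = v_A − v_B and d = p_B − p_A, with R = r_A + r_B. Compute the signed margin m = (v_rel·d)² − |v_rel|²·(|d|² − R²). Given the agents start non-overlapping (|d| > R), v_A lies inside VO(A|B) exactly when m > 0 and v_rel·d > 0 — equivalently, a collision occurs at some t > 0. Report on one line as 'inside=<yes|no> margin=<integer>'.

d = (15, -3),  |d|² = 234;  R = 5+8 = 13,  c = 234−13² = 65
v_rel = (-12, -9),  |v_rel|² = 225;  v_rel·d = (-12)·(15) + (-9)·(-3) = -153
225·t² + 306·t + 65 = 0  ⇒  m = (-153)² − 225·65 = 8784
m = 8784 > 0,  v_rel·d = -153 < 0  ⇒  outside

inside=no margin=8784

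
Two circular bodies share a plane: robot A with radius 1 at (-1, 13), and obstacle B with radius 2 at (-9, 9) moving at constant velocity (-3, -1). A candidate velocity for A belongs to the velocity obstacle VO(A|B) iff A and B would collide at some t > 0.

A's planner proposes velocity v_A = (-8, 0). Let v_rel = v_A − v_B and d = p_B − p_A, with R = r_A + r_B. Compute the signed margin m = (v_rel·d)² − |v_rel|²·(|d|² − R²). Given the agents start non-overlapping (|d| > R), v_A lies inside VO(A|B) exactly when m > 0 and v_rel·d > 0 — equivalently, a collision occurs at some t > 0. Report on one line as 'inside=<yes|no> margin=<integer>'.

d = (-8, -4),  |d|² = 80;  R = 1+2 = 3,  c = 80−3² = 71
v_rel = (-5, 1),  |v_rel|² = 26;  v_rel·d = (-5)·(-8) + (1)·(-4) = 36
26·t² − 72·t + 71 = 0  ⇒  m = 36² − 26·71 = -550
m = -550 < 0,  v_rel·d = 36 > 0  ⇒  outside

inside=no margin=-550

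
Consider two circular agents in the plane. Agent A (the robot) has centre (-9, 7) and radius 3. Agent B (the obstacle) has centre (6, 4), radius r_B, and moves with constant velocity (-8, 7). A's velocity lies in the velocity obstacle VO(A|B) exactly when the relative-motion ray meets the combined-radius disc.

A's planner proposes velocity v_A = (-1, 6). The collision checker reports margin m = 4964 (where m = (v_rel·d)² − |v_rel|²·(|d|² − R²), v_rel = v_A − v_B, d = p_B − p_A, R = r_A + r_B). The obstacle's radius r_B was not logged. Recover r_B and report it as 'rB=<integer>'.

m = 4964
d = (15, -3);  v_rel = (7, -1),  |v_rel|² = 50
v_rel×d = (7)·(-3) − (-1)·(15) = -6
since m = R²·50 − (-6)²:  R² = (36 + 4964) / 50 = 100
R = √100 = 10  ⇒  r_B = 10 − 3 = 7

rB=7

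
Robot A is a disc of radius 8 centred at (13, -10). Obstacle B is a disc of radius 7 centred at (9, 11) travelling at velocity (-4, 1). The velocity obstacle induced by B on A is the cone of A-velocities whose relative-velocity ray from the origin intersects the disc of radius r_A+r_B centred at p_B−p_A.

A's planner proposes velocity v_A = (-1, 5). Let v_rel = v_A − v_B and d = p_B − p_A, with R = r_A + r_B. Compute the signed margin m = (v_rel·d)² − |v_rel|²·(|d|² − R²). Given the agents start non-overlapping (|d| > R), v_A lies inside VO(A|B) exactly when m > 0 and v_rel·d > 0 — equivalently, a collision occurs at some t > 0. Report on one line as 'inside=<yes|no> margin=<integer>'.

d = (-4, 21),  |d|² = 457;  R = 8+7 = 15,  c = 457−15² = 232
v_rel = (3, 4),  |v_rel|² = 25;  v_rel·d = (3)·(-4) + (4)·(21) = 72
25·t² − 144·t + 232 = 0  ⇒  m = 72² − 25·232 = -616
m = -616 < 0,  v_rel·d = 72 > 0  ⇒  outside

inside=no margin=-616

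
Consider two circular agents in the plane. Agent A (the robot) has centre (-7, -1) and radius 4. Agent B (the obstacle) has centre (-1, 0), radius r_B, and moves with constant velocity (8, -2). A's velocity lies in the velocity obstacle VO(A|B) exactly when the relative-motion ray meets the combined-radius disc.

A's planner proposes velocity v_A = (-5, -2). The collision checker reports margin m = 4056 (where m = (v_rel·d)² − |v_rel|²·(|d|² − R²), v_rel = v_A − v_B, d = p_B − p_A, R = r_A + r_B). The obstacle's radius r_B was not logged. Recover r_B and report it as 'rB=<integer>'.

m = 4056
d = (6, 1);  v_rel = (-13, 0),  |v_rel|² = 169
v_rel×d = (-13)·(1) − (0)·(6) = -13
since m = R²·169 − (-13)²:  R² = (169 + 4056) / 169 = 25
R = √25 = 5  ⇒  r_B = 5 − 4 = 1

rB=1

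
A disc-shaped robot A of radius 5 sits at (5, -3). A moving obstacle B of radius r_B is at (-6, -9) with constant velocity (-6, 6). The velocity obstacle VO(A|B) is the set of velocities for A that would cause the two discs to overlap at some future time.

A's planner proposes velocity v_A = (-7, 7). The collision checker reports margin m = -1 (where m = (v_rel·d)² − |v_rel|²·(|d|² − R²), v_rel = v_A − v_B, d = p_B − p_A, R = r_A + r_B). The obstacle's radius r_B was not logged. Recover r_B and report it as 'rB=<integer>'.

m = -1
d = (-11, -6);  v_rel = (-1, 1),  |v_rel|² = 2
v_rel×d = (-1)·(-6) − (1)·(-11) = 17
since m = R²·2 − 17²:  R² = (289 + -1) / 2 = 144
R = √144 = 12  ⇒  r_B = 12 − 5 = 7

rB=7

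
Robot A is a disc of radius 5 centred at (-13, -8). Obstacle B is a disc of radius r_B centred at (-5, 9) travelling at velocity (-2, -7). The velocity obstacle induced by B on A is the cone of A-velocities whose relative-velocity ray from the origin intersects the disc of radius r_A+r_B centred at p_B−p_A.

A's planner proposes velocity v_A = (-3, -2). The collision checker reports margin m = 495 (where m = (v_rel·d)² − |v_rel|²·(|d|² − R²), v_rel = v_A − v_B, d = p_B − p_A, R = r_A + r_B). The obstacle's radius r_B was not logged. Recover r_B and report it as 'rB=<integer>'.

m = 495
d = (8, 17);  v_rel = (-1, 5),  |v_rel|² = 26
v_rel×d = (-1)·(17) − (5)·(8) = -57
since m = R²·26 − (-57)²:  R² = (3249 + 495) / 26 = 144
R = √144 = 12  ⇒  r_B = 12 − 5 = 7

rB=7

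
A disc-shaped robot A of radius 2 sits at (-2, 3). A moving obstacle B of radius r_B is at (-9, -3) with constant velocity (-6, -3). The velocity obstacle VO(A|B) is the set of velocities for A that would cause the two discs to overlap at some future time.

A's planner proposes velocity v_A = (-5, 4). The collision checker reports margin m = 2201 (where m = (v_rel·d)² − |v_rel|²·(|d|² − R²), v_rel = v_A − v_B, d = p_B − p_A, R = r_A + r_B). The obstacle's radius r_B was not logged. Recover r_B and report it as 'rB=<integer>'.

m = 2201
d = (-7, -6);  v_rel = (1, 7),  |v_rel|² = 50
v_rel×d = (1)·(-6) − (7)·(-7) = 43
since m = R²·50 − 43²:  R² = (1849 + 2201) / 50 = 81
R = √81 = 9  ⇒  r_B = 9 − 2 = 7

rB=7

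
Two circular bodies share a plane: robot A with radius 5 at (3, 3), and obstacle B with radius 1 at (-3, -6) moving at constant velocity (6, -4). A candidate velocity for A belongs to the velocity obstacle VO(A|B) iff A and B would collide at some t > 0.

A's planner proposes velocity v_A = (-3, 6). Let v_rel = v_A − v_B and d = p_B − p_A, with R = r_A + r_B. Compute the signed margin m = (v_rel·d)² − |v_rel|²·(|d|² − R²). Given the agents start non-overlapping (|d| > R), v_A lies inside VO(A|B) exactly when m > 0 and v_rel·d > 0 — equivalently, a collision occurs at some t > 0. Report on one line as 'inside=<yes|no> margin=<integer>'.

d = (-6, -9),  |d|² = 117;  R = 5+1 = 6,  c = 117−6² = 81
v_rel = (-9, 10),  |v_rel|² = 181;  v_rel·d = (-9)·(-6) + (10)·(-9) = -36
181·t² + 72·t + 81 = 0  ⇒  m = (-36)² − 181·81 = -13365
m = -13365 < 0,  v_rel·d = -36 < 0  ⇒  outside

inside=no margin=-13365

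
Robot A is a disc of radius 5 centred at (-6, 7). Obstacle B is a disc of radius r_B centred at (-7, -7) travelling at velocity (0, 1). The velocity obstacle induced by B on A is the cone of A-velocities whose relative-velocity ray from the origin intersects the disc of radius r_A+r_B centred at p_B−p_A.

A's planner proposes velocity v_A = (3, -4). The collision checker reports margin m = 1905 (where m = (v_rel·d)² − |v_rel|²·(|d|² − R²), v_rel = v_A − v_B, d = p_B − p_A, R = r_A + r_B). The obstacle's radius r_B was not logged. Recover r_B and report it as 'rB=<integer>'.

m = 1905
d = (-1, -14);  v_rel = (3, -5),  |v_rel|² = 34
v_rel×d = (3)·(-14) − (-5)·(-1) = -47
since m = R²·34 − (-47)²:  R² = (2209 + 1905) / 34 = 121
R = √121 = 11  ⇒  r_B = 11 − 5 = 6

rB=6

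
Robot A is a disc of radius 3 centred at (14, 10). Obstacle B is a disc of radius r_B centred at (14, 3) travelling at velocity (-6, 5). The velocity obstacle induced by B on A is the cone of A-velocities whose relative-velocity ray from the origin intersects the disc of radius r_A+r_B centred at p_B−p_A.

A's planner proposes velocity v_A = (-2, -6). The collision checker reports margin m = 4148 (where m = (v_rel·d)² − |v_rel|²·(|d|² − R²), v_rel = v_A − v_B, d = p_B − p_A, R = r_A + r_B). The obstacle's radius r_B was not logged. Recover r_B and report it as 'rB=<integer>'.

m = 4148
d = (0, -7);  v_rel = (4, -11),  |v_rel|² = 137
v_rel×d = (4)·(-7) − (-11)·(0) = -28
since m = R²·137 − (-28)²:  R² = (784 + 4148) / 137 = 36
R = √36 = 6  ⇒  r_B = 6 − 3 = 3

rB=3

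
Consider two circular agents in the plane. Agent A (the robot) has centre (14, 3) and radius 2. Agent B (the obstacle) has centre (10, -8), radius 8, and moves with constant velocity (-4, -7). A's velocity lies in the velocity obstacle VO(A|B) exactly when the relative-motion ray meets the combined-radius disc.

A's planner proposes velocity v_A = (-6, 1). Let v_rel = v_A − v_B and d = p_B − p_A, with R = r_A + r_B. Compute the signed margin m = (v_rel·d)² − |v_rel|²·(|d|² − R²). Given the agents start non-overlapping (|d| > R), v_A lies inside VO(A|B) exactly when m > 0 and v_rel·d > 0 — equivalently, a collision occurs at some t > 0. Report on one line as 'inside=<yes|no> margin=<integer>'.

d = (-4, -11),  |d|² = 137;  R = 2+8 = 10,  c = 137−10² = 37
v_rel = (-2, 8),  |v_rel|² = 68;  v_rel·d = (-2)·(-4) + (8)·(-11) = -80
68·t² + 160·t + 37 = 0  ⇒  m = (-80)² − 68·37 = 3884
m = 3884 > 0,  v_rel·d = -80 < 0  ⇒  outside

inside=no margin=3884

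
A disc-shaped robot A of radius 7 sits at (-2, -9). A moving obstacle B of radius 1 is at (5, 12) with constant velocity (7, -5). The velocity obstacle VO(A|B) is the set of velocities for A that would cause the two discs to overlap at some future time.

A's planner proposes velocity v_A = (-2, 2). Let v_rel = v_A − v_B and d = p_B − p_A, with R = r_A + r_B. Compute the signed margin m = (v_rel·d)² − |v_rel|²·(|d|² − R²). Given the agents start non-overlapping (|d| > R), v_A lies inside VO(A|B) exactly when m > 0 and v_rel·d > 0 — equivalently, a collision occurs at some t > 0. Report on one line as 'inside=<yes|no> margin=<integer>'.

d = (7, 21),  |d|² = 490;  R = 7+1 = 8,  c = 490−8² = 426
v_rel = (-9, 7),  |v_rel|² = 130;  v_rel·d = (-9)·(7) + (7)·(21) = 84
130·t² − 168·t + 426 = 0  ⇒  m = 84² − 130·426 = -48324
m = -48324 < 0,  v_rel·d = 84 > 0  ⇒  outside

inside=no margin=-48324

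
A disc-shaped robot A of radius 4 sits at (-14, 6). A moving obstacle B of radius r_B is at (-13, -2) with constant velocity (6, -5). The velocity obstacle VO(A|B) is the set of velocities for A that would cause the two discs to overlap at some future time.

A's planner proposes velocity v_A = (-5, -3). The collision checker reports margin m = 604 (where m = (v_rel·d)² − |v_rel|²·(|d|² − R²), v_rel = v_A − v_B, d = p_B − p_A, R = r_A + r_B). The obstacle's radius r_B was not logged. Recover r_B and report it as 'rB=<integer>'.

m = 604
d = (1, -8);  v_rel = (-11, 2),  |v_rel|² = 125
v_rel×d = (-11)·(-8) − (2)·(1) = 86
since m = R²·125 − 86²:  R² = (7396 + 604) / 125 = 64
R = √64 = 8  ⇒  r_B = 8 − 4 = 4

rB=4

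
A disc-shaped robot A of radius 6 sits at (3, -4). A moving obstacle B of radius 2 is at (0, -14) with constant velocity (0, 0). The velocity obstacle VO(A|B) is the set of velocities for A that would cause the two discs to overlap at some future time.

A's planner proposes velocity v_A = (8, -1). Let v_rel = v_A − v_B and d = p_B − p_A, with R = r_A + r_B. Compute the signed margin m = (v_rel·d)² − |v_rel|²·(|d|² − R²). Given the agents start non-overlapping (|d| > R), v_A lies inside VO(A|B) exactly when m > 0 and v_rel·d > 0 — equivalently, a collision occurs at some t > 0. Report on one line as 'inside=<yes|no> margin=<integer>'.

d = (-3, -10),  |d|² = 109;  R = 6+2 = 8,  c = 109−8² = 45
v_rel = (8, -1),  |v_rel|² = 65;  v_rel·d = (8)·(-3) + (-1)·(-10) = -14
65·t² + 28·t + 45 = 0  ⇒  m = (-14)² − 65·45 = -2729
m = -2729 < 0,  v_rel·d = -14 < 0  ⇒  outside

inside=no margin=-2729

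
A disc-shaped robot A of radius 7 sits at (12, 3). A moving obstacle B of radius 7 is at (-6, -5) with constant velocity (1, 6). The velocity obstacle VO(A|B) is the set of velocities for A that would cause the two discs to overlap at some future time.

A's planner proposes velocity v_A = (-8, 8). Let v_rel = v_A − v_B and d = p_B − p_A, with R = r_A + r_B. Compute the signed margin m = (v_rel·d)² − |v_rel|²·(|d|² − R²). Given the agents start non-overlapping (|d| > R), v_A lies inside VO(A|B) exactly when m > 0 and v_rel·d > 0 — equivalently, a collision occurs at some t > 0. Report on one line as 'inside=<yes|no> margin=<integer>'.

d = (-18, -8),  |d|² = 388;  R = 7+7 = 14,  c = 388−14² = 192
v_rel = (-9, 2),  |v_rel|² = 85;  v_rel·d = (-9)·(-18) + (2)·(-8) = 146
85·t² − 292·t + 192 = 0  ⇒  m = 146² − 85·192 = 4996
m = 4996 > 0,  v_rel·d = 146 > 0  ⇒  inside

inside=yes margin=4996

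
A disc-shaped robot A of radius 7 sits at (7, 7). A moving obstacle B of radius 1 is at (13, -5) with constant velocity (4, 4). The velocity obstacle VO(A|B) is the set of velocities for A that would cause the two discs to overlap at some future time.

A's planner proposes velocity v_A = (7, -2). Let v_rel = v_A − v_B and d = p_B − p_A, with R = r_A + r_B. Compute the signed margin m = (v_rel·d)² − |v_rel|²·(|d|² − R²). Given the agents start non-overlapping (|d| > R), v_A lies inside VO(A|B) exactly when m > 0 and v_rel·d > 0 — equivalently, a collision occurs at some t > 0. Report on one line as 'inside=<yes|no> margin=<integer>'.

d = (6, -12),  |d|² = 180;  R = 7+1 = 8,  c = 180−8² = 116
v_rel = (3, -6),  |v_rel|² = 45;  v_rel·d = (3)·(6) + (-6)·(-12) = 90
45·t² − 180·t + 116 = 0  ⇒  m = 90² − 45·116 = 2880
m = 2880 > 0,  v_rel·d = 90 > 0  ⇒  inside

inside=yes margin=2880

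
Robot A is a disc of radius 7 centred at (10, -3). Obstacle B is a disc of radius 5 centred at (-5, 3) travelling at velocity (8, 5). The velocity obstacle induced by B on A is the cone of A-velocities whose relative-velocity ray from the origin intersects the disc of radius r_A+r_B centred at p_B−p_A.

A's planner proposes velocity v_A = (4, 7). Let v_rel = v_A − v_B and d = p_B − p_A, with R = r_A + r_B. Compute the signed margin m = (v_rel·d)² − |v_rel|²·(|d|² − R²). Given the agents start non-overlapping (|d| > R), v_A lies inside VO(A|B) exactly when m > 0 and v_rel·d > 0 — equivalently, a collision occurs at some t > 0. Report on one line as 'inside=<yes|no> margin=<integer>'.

d = (-15, 6),  |d|² = 261;  R = 7+5 = 12,  c = 261−12² = 117
v_rel = (-4, 2),  |v_rel|² = 20;  v_rel·d = (-4)·(-15) + (2)·(6) = 72
20·t² − 144·t + 117 = 0  ⇒  m = 72² − 20·117 = 2844
m = 2844 > 0,  v_rel·d = 72 > 0  ⇒  inside

inside=yes margin=2844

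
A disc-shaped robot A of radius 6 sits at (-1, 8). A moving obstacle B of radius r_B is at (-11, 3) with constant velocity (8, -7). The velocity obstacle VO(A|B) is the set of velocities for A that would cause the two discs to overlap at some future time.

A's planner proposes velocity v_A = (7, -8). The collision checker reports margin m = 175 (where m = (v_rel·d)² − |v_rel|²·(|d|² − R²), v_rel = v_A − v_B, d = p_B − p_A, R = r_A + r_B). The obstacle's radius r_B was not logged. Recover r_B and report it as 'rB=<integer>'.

m = 175
d = (-10, -5);  v_rel = (-1, -1),  |v_rel|² = 2
v_rel×d = (-1)·(-5) − (-1)·(-10) = -5
since m = R²·2 − (-5)²:  R² = (25 + 175) / 2 = 100
R = √100 = 10  ⇒  r_B = 10 − 6 = 4

rB=4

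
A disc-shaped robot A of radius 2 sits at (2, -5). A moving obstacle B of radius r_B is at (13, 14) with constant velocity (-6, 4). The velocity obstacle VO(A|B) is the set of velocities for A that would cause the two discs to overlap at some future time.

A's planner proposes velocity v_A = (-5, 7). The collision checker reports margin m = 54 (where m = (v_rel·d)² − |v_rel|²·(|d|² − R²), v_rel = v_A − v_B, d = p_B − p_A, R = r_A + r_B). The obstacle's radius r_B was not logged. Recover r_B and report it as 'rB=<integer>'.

m = 54
d = (11, 19);  v_rel = (1, 3),  |v_rel|² = 10
v_rel×d = (1)·(19) − (3)·(11) = -14
since m = R²·10 − (-14)²:  R² = (196 + 54) / 10 = 25
R = √25 = 5  ⇒  r_B = 5 − 2 = 3

rB=3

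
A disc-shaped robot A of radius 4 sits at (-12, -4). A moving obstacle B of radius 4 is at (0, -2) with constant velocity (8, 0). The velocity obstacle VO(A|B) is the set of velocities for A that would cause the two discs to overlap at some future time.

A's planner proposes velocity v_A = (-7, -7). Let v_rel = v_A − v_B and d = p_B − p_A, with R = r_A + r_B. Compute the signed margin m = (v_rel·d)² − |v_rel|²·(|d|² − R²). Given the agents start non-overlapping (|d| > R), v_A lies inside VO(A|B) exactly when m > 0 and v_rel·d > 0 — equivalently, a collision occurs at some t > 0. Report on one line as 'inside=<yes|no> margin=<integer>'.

d = (12, 2),  |d|² = 148;  R = 4+4 = 8,  c = 148−8² = 84
v_rel = (-15, -7),  |v_rel|² = 274;  v_rel·d = (-15)·(12) + (-7)·(2) = -194
274·t² + 388·t + 84 = 0  ⇒  m = (-194)² − 274·84 = 14620
m = 14620 > 0,  v_rel·d = -194 < 0  ⇒  outside

inside=no margin=14620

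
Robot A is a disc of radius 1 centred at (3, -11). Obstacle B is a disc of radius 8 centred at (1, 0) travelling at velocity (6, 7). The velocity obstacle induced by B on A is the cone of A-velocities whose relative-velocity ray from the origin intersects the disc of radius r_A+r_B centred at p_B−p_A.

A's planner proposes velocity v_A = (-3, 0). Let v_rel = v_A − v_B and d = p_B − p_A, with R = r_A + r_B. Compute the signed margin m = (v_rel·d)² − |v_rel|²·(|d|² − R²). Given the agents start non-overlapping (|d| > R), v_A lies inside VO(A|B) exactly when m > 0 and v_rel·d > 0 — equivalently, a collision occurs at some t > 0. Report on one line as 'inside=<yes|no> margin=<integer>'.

d = (-2, 11),  |d|² = 125;  R = 1+8 = 9,  c = 125−9² = 44
v_rel = (-9, -7),  |v_rel|² = 130;  v_rel·d = (-9)·(-2) + (-7)·(11) = -59
130·t² + 118·t + 44 = 0  ⇒  m = (-59)² − 130·44 = -2239
m = -2239 < 0,  v_rel·d = -59 < 0  ⇒  outside

inside=no margin=-2239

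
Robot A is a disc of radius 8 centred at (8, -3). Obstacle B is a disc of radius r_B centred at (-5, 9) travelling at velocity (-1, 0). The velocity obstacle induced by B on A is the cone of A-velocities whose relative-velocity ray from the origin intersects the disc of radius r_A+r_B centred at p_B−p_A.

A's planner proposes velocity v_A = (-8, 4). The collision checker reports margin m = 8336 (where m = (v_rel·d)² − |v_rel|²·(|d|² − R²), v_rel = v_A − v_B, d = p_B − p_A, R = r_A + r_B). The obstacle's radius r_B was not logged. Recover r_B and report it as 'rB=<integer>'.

m = 8336
d = (-13, 12);  v_rel = (-7, 4),  |v_rel|² = 65
v_rel×d = (-7)·(12) − (4)·(-13) = -32
since m = R²·65 − (-32)²:  R² = (1024 + 8336) / 65 = 144
R = √144 = 12  ⇒  r_B = 12 − 8 = 4

rB=4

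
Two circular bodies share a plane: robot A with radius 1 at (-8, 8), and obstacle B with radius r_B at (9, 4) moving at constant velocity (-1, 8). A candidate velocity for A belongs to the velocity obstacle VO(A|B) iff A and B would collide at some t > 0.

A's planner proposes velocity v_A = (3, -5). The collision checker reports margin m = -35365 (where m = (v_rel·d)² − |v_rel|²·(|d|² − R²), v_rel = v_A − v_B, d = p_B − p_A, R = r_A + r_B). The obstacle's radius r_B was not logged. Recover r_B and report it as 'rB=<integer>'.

m = -35365
d = (17, -4);  v_rel = (4, -13),  |v_rel|² = 185
v_rel×d = (4)·(-4) − (-13)·(17) = 205
since m = R²·185 − 205²:  R² = (42025 + -35365) / 185 = 36
R = √36 = 6  ⇒  r_B = 6 − 1 = 5

rB=5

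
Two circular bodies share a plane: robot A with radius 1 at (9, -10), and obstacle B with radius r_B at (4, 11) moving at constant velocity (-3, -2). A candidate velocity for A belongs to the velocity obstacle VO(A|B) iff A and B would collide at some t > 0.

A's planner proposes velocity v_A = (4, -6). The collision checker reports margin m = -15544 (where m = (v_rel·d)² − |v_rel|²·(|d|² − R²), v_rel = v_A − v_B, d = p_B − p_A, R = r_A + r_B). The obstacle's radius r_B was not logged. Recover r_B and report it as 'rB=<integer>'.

m = -15544
d = (-5, 21);  v_rel = (7, -4),  |v_rel|² = 65
v_rel×d = (7)·(21) − (-4)·(-5) = 127
since m = R²·65 − 127²:  R² = (16129 + -15544) / 65 = 9
R = √9 = 3  ⇒  r_B = 3 − 1 = 2

rB=2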